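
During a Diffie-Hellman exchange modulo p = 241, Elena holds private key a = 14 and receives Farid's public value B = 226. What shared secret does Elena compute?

225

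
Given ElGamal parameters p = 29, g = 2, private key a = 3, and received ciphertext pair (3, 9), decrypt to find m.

10

Shared mask s = c₁^a mod p = 3^3 mod 29.
3^1 ≡ 3 (mod 29)
3^2 = (3^1)^2 ≡ 3^2 = 9 ≡ 9 (mod 29)
3^3 = 3^2 · 3^1 ≡ 9 · 3 ≡ 27 (mod 29).
So s = 27; s⁻¹ ≡ 14 (mod 29).
m = c₂ · s⁻¹ mod 29 = 9 · 14 mod 29 = 10.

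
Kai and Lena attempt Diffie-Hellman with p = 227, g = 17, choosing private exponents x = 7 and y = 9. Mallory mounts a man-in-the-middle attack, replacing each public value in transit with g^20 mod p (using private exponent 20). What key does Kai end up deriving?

33

Kai receives Mallory's public value M = 17^20 mod 227 instead of the honest one.
17^1 ≡ 17 (mod 227)
17^2 = (17^1)^2 ≡ 17^2 = 289 ≡ 62 (mod 227)
17^4 = (17^2)^2 ≡ 62^2 = 3844 ≡ 212 (mod 227)
17^8 = (17^4)^2 ≡ 212^2 = 44944 ≡ 225 (mod 227)
17^16 = (17^8)^2 ≡ 225^2 = 50625 ≡ 4 (mod 227)
17^20 = 17^16 · 17^4 ≡ 4 · 212 ≡ 167 (mod 227).
So M = 167. Kai computes K = M^7 mod 227.
167^1 ≡ 167 (mod 227)
167^2 = (167^1)^2 ≡ 167^2 = 27889 ≡ 195 (mod 227)
167^4 = (167^2)^2 ≡ 195^2 = 38025 ≡ 116 (mod 227)
167^7 = 167^4 · 167^2 · 167^1 ≡ 116 · 195 · 167 ≡ 33 (mod 227).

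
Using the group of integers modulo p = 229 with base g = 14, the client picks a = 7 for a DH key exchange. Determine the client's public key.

224

Public value = 14^7 mod 229.
14^1 ≡ 14 (mod 229)
14^2 = (14^1)^2 ≡ 14^2 = 196 ≡ 196 (mod 229)
14^4 = (14^2)^2 ≡ 196^2 = 38416 ≡ 173 (mod 229)
14^7 = 14^4 · 14^2 · 14^1 ≡ 173 · 196 · 14 ≡ 224 (mod 229).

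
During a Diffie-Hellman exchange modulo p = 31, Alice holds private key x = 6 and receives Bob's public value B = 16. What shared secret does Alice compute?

16

Shared key K = 16^6 mod 31.
16^1 ≡ 16 (mod 31)
16^2 = (16^1)^2 ≡ 16^2 = 256 ≡ 8 (mod 31)
16^4 = (16^2)^2 ≡ 8^2 = 64 ≡ 2 (mod 31)
16^6 = 16^4 · 16^2 ≡ 2 · 8 ≡ 16 (mod 31).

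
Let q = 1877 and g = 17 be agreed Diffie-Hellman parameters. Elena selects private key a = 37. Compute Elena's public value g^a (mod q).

722

Public value = 17^37 (mod 1877).
17^1 ≡ 17 (mod 1877)
17^2 = (17^1)^2 ≡ 17^2 = 289 ≡ 289 (mod 1877)
17^4 = (17^2)^2 ≡ 289^2 = 83521 ≡ 933 (mod 1877)
17^8 = (17^4)^2 ≡ 933^2 = 870489 ≡ 1438 (mod 1877)
17^16 = (17^8)^2 ≡ 1438^2 = 2067844 ≡ 1267 (mod 1877)
17^32 = (17^16)^2 ≡ 1267^2 = 1605289 ≡ 454 (mod 1877)
17^37 = 17^32 · 17^4 · 17^1 ≡ 454 · 933 · 17 ≡ 722 (mod 1877).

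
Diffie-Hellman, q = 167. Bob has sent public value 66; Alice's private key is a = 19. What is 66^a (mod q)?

Shared key K = 66^19 mod 167.
66^1 ≡ 66 (mod 167)
66^2 = (66^1)^2 ≡ 66^2 = 4356 ≡ 14 (mod 167)
66^4 = (66^2)^2 ≡ 14^2 = 196 ≡ 29 (mod 167)
66^8 = (66^4)^2 ≡ 29^2 = 841 ≡ 6 (mod 167)
66^16 = (66^8)^2 ≡ 6^2 = 36 ≡ 36 (mod 167)
66^19 = 66^16 · 66^2 · 66^1 ≡ 36 · 14 · 66 ≡ 31 (mod 167).

31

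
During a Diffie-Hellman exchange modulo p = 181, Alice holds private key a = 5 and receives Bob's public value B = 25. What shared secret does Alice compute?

Shared key K = 25^5 mod 181.
25^1 ≡ 25 (mod 181)
25^2 = (25^1)^2 ≡ 25^2 = 625 ≡ 82 (mod 181)
25^4 = (25^2)^2 ≡ 82^2 = 6724 ≡ 27 (mod 181)
25^5 = 25^4 · 25^1 ≡ 27 · 25 ≡ 132 (mod 181).

132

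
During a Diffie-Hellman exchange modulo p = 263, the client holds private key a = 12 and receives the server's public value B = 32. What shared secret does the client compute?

Shared key K = 32^12 mod 263.
32^1 ≡ 32 (mod 263)
32^2 = (32^1)^2 ≡ 32^2 = 1024 ≡ 235 (mod 263)
32^4 = (32^2)^2 ≡ 235^2 = 55225 ≡ 258 (mod 263)
32^8 = (32^4)^2 ≡ 258^2 = 66564 ≡ 25 (mod 263)
32^12 = 32^8 · 32^4 ≡ 25 · 258 ≡ 138 (mod 263).

138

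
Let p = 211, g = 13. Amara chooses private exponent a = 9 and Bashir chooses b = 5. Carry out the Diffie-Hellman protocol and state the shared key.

58

Bashir sends B = g^b mod p = 13^5 mod 211.
13^1 ≡ 13 (mod 211)
13^2 = (13^1)^2 ≡ 13^2 = 169 ≡ 169 (mod 211)
13^4 = (13^2)^2 ≡ 169^2 = 28561 ≡ 76 (mod 211)
13^5 = 13^4 · 13^1 ≡ 76 · 13 ≡ 144 (mod 211).
So B = 144. Amara then computes K = B^a mod p = 144^9 mod 211.
144^1 ≡ 144 (mod 211)
144^2 = (144^1)^2 ≡ 144^2 = 20736 ≡ 58 (mod 211)
144^4 = (144^2)^2 ≡ 58^2 = 3364 ≡ 199 (mod 211)
144^8 = (144^4)^2 ≡ 199^2 = 39601 ≡ 144 (mod 211)
144^9 = 144^8 · 144^1 ≡ 144 · 144 ≡ 58 (mod 211).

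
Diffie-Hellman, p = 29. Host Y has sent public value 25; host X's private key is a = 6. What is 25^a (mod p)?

Shared key K = 25^6 mod 29.
25^1 ≡ 25 (mod 29)
25^2 = (25^1)^2 ≡ 25^2 = 625 ≡ 16 (mod 29)
25^4 = (25^2)^2 ≡ 16^2 = 256 ≡ 24 (mod 29)
25^6 = 25^4 · 25^2 ≡ 24 · 16 ≡ 7 (mod 29).

7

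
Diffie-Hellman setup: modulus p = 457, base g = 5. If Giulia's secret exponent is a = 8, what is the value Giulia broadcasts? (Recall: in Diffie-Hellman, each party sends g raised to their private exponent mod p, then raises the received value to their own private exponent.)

Public value = 5^8 (mod 457).
5^1 ≡ 5 (mod 457)
5^2 = (5^1)^2 ≡ 5^2 = 25 ≡ 25 (mod 457)
5^4 = (5^2)^2 ≡ 25^2 = 625 ≡ 168 (mod 457)
5^8 = (5^4)^2 ≡ 168^2 = 28224 ≡ 347 (mod 457)

347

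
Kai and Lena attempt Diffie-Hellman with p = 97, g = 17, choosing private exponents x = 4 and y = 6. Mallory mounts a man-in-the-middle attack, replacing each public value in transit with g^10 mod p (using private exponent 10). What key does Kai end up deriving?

Kai receives Mallory's public value M = 17^10 mod 97 instead of the honest one.
17^1 ≡ 17 (mod 97)
17^2 = (17^1)^2 ≡ 17^2 = 289 ≡ 95 (mod 97)
17^4 = (17^2)^2 ≡ 95^2 = 9025 ≡ 4 (mod 97)
17^8 = (17^4)^2 ≡ 4^2 = 16 ≡ 16 (mod 97)
17^10 = 17^8 · 17^2 ≡ 16 · 95 ≡ 65 (mod 97).
So M = 65. Kai computes K = M^4 mod 97.
65^1 ≡ 65 (mod 97)
65^2 = (65^1)^2 ≡ 65^2 = 4225 ≡ 54 (mod 97)
65^4 = (65^2)^2 ≡ 54^2 = 2916 ≡ 6 (mod 97)

6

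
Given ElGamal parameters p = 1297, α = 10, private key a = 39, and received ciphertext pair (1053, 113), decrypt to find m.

Shared mask s = c₁^a mod p = 1053^39 mod 1297.
1053^1 ≡ 1053 (mod 1297)
1053^2 = (1053^1)^2 ≡ 1053^2 = 1108809 ≡ 1171 (mod 1297)
1053^4 = (1053^2)^2 ≡ 1171^2 = 1371241 ≡ 312 (mod 1297)
1053^8 = (1053^4)^2 ≡ 312^2 = 97344 ≡ 69 (mod 1297)
1053^16 = (1053^8)^2 ≡ 69^2 = 4761 ≡ 870 (mod 1297)
1053^32 = (1053^16)^2 ≡ 870^2 = 756900 ≡ 749 (mod 1297)
1053^39 = 1053^32 · 1053^4 · 1053^2 · 1053^1 ≡ 749 · 312 · 1171 · 1053 ≡ 644 (mod 1297).
So s = 644; s⁻¹ ≡ 288 (mod 1297).
m = c₂ · s⁻¹ mod 1297 = 113 · 288 mod 1297 = 119.

119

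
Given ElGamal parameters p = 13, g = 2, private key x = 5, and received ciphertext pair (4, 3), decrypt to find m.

Shared mask s = c₁^x mod p = 4^5 mod 13.
4^1 ≡ 4 (mod 13)
4^2 = (4^1)^2 ≡ 4^2 = 16 ≡ 3 (mod 13)
4^4 = (4^2)^2 ≡ 3^2 = 9 ≡ 9 (mod 13)
4^5 = 4^4 · 4^1 ≡ 9 · 4 ≡ 10 (mod 13).
So s = 10; s⁻¹ ≡ 4 (mod 13).
m = c₂ · s⁻¹ mod 13 = 3 · 4 mod 13 = 12.

12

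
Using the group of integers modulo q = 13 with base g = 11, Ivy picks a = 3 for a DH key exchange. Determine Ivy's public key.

Public value = 11^3 (mod 13).
11^1 ≡ 11 (mod 13)
11^2 = (11^1)^2 ≡ 11^2 = 121 ≡ 4 (mod 13)
11^3 = 11^2 · 11^1 ≡ 4 · 11 ≡ 5 (mod 13).

5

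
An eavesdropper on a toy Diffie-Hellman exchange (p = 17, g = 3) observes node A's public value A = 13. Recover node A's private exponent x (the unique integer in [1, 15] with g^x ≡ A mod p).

4

Try successive powers of 3 modulo 17:
3^1 ≡ 3
3^2 ≡ 9
3^3 ≡ 10
3^4 ≡ 13
Found: x = 4.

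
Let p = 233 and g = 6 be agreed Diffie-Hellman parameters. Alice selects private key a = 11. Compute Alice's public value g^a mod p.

Public value = 6^11 mod 233.
6^1 ≡ 6 (mod 233)
6^2 = (6^1)^2 ≡ 6^2 = 36 ≡ 36 (mod 233)
6^4 = (6^2)^2 ≡ 36^2 = 1296 ≡ 131 (mod 233)
6^8 = (6^4)^2 ≡ 131^2 = 17161 ≡ 152 (mod 233)
6^11 = 6^8 · 6^2 · 6^1 ≡ 152 · 36 · 6 ≡ 212 (mod 233).

212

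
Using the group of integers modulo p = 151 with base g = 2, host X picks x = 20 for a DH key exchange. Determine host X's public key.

Public value = 2^20 (mod 151).
2^1 ≡ 2 (mod 151)
2^2 = (2^1)^2 ≡ 2^2 = 4 ≡ 4 (mod 151)
2^4 = (2^2)^2 ≡ 4^2 = 16 ≡ 16 (mod 151)
2^8 = (2^4)^2 ≡ 16^2 = 256 ≡ 105 (mod 151)
2^16 = (2^8)^2 ≡ 105^2 = 11025 ≡ 2 (mod 151)
2^20 = 2^16 · 2^4 ≡ 2 · 16 ≡ 32 (mod 151).

32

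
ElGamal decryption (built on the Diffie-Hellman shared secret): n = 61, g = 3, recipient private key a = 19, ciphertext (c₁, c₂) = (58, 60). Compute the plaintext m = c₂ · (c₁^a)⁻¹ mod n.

3

Shared mask s = c₁^a mod n = 58^19 mod 61.
58^1 ≡ 58 (mod 61)
58^2 = (58^1)^2 ≡ 58^2 = 3364 ≡ 9 (mod 61)
58^4 = (58^2)^2 ≡ 9^2 = 81 ≡ 20 (mod 61)
58^8 = (58^4)^2 ≡ 20^2 = 400 ≡ 34 (mod 61)
58^16 = (58^8)^2 ≡ 34^2 = 1156 ≡ 58 (mod 61)
58^19 = 58^16 · 58^2 · 58^1 ≡ 58 · 9 · 58 ≡ 20 (mod 61).
So s = 20; s⁻¹ ≡ 58 (mod 61).
m = c₂ · s⁻¹ mod 61 = 60 · 58 mod 61 = 3.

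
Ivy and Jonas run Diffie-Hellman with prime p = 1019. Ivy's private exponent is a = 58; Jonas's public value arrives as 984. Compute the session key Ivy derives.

482

Shared key K = 984^58 mod 1019.
984^1 ≡ 984 (mod 1019)
984^2 = (984^1)^2 ≡ 984^2 = 968256 ≡ 206 (mod 1019)
984^4 = (984^2)^2 ≡ 206^2 = 42436 ≡ 657 (mod 1019)
984^8 = (984^4)^2 ≡ 657^2 = 431649 ≡ 612 (mod 1019)
984^16 = (984^8)^2 ≡ 612^2 = 374544 ≡ 571 (mod 1019)
984^32 = (984^16)^2 ≡ 571^2 = 326041 ≡ 980 (mod 1019)
984^58 = 984^32 · 984^16 · 984^8 · 984^2 ≡ 980 · 571 · 612 · 206 ≡ 482 (mod 1019).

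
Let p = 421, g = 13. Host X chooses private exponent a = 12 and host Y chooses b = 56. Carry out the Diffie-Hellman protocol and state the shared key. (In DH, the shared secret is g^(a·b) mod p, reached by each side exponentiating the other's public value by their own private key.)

Host X sends A = g^a mod p = 13^12 mod 421.
13^1 ≡ 13 (mod 421)
13^2 = (13^1)^2 ≡ 13^2 = 169 ≡ 169 (mod 421)
13^4 = (13^2)^2 ≡ 169^2 = 28561 ≡ 354 (mod 421)
13^8 = (13^4)^2 ≡ 354^2 = 125316 ≡ 279 (mod 421)
13^12 = 13^8 · 13^4 ≡ 279 · 354 ≡ 252 (mod 421).
So A = 252. Host Y then computes K = A^b mod p = 252^56 mod 421.
252^1 ≡ 252 (mod 421)
252^2 = (252^1)^2 ≡ 252^2 = 63504 ≡ 354 (mod 421)
252^4 = (252^2)^2 ≡ 354^2 = 125316 ≡ 279 (mod 421)
252^8 = (252^4)^2 ≡ 279^2 = 77841 ≡ 377 (mod 421)
252^16 = (252^8)^2 ≡ 377^2 = 142129 ≡ 252 (mod 421)
252^32 = (252^16)^2 ≡ 252^2 = 63504 ≡ 354 (mod 421)
252^56 = 252^32 · 252^16 · 252^8 ≡ 354 · 252 · 377 ≡ 252 (mod 421).

252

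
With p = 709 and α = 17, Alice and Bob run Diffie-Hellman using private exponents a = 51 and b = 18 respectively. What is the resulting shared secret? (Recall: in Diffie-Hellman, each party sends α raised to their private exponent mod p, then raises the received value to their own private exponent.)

105

Bob sends B = α^b mod p = 17^18 mod 709.
17^1 ≡ 17 (mod 709)
17^2 = (17^1)^2 ≡ 17^2 = 289 ≡ 289 (mod 709)
17^4 = (17^2)^2 ≡ 289^2 = 83521 ≡ 568 (mod 709)
17^8 = (17^4)^2 ≡ 568^2 = 322624 ≡ 29 (mod 709)
17^16 = (17^8)^2 ≡ 29^2 = 841 ≡ 132 (mod 709)
17^18 = 17^16 · 17^2 ≡ 132 · 289 ≡ 571 (mod 709).
So B = 571. Alice then computes K = B^a mod p = 571^51 mod 709.
571^1 ≡ 571 (mod 709)
571^2 = (571^1)^2 ≡ 571^2 = 326041 ≡ 610 (mod 709)
571^4 = (571^2)^2 ≡ 610^2 = 372100 ≡ 584 (mod 709)
571^8 = (571^4)^2 ≡ 584^2 = 341056 ≡ 27 (mod 709)
571^16 = (571^8)^2 ≡ 27^2 = 729 ≡ 20 (mod 709)
571^32 = (571^16)^2 ≡ 20^2 = 400 ≡ 400 (mod 709)
571^51 = 571^32 · 571^16 · 571^2 · 571^1 ≡ 400 · 20 · 610 · 571 ≡ 105 (mod 709).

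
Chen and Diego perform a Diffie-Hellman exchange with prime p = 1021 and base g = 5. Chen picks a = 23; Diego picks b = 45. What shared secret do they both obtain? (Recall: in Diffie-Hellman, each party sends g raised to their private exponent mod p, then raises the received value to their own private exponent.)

Diego sends B = g^b mod p = 5^45 mod 1021.
5^1 ≡ 5 (mod 1021)
5^2 = (5^1)^2 ≡ 5^2 = 25 ≡ 25 (mod 1021)
5^4 = (5^2)^2 ≡ 25^2 = 625 ≡ 625 (mod 1021)
5^8 = (5^4)^2 ≡ 625^2 = 390625 ≡ 603 (mod 1021)
5^16 = (5^8)^2 ≡ 603^2 = 363609 ≡ 133 (mod 1021)
5^32 = (5^16)^2 ≡ 133^2 = 17689 ≡ 332 (mod 1021)
5^45 = 5^32 · 5^8 · 5^4 · 5^1 ≡ 332 · 603 · 625 · 5 ≡ 876 (mod 1021).
So B = 876. Chen then computes K = B^a mod p = 876^23 mod 1021.
876^1 ≡ 876 (mod 1021)
876^2 = (876^1)^2 ≡ 876^2 = 767376 ≡ 605 (mod 1021)
876^4 = (876^2)^2 ≡ 605^2 = 366025 ≡ 507 (mod 1021)
876^8 = (876^4)^2 ≡ 507^2 = 257049 ≡ 778 (mod 1021)
876^16 = (876^8)^2 ≡ 778^2 = 605284 ≡ 852 (mod 1021)
876^23 = 876^16 · 876^4 · 876^2 · 876^1 ≡ 852 · 507 · 605 · 876 ≡ 435 (mod 1021).

435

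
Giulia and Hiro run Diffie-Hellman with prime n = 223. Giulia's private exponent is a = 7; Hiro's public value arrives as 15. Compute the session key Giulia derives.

120

Shared key K = 15^7 mod 223.
15^1 ≡ 15 (mod 223)
15^2 = (15^1)^2 ≡ 15^2 = 225 ≡ 2 (mod 223)
15^4 = (15^2)^2 ≡ 2^2 = 4 ≡ 4 (mod 223)
15^7 = 15^4 · 15^2 · 15^1 ≡ 4 · 2 · 15 ≡ 120 (mod 223).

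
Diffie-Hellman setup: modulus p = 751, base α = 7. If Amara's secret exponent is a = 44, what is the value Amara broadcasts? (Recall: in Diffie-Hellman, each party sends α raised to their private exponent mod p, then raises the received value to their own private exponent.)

406

Public value = 7^{44} \pmod{751}.
7^1 ≡ 7 (mod 751)
7^2 = (7^1)^2 ≡ 7^2 = 49 ≡ 49 (mod 751)
7^4 = (7^2)^2 ≡ 49^2 = 2401 ≡ 148 (mod 751)
7^8 = (7^4)^2 ≡ 148^2 = 21904 ≡ 125 (mod 751)
7^16 = (7^8)^2 ≡ 125^2 = 15625 ≡ 605 (mod 751)
7^32 = (7^16)^2 ≡ 605^2 = 366025 ≡ 288 (mod 751)
7^44 = 7^32 · 7^8 · 7^4 ≡ 288 · 125 · 148 ≡ 406 (mod 751).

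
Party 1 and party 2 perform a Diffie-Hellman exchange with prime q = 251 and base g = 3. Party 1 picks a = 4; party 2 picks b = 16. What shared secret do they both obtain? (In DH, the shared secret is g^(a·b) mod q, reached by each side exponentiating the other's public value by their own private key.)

23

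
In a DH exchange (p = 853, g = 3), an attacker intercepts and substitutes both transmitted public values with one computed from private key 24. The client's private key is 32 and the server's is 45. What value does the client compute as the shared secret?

168

The client receives an attacker's public value M = 3^24 mod 853 instead of the honest one.
3^1 ≡ 3 (mod 853)
3^2 = (3^1)^2 ≡ 3^2 = 9 ≡ 9 (mod 853)
3^4 = (3^2)^2 ≡ 9^2 = 81 ≡ 81 (mod 853)
3^8 = (3^4)^2 ≡ 81^2 = 6561 ≡ 590 (mod 853)
3^16 = (3^8)^2 ≡ 590^2 = 348100 ≡ 76 (mod 853)
3^24 = 3^16 · 3^8 ≡ 76 · 590 ≡ 484 (mod 853).
So M = 484. The client computes K = M^32 mod 853.
484^1 ≡ 484 (mod 853)
484^2 = (484^1)^2 ≡ 484^2 = 234256 ≡ 534 (mod 853)
484^4 = (484^2)^2 ≡ 534^2 = 285156 ≡ 254 (mod 853)
484^8 = (484^4)^2 ≡ 254^2 = 64516 ≡ 541 (mod 853)
484^16 = (484^8)^2 ≡ 541^2 = 292681 ≡ 102 (mod 853)
484^32 = (484^16)^2 ≡ 102^2 = 10404 ≡ 168 (mod 853)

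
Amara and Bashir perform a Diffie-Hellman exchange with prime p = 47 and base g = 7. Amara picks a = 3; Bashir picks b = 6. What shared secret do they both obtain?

Bashir sends B = g^b mod p = 7^6 mod 47.
7^1 ≡ 7 (mod 47)
7^2 = (7^1)^2 ≡ 7^2 = 49 ≡ 2 (mod 47)
7^4 = (7^2)^2 ≡ 2^2 = 4 ≡ 4 (mod 47)
7^6 = 7^4 · 7^2 ≡ 4 · 2 ≡ 8 (mod 47).
So B = 8. Amara then computes K = B^a mod p = 8^3 mod 47.
8^1 ≡ 8 (mod 47)
8^2 = (8^1)^2 ≡ 8^2 = 64 ≡ 17 (mod 47)
8^3 = 8^2 · 8^1 ≡ 17 · 8 ≡ 42 (mod 47).

42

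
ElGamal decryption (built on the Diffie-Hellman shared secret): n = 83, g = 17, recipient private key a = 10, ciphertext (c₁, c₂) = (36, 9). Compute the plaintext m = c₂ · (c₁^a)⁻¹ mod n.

26

Shared mask s = c₁^a mod n = 36^10 mod 83.
36^1 ≡ 36 (mod 83)
36^2 = (36^1)^2 ≡ 36^2 = 1296 ≡ 51 (mod 83)
36^4 = (36^2)^2 ≡ 51^2 = 2601 ≡ 28 (mod 83)
36^8 = (36^4)^2 ≡ 28^2 = 784 ≡ 37 (mod 83)
36^10 = 36^8 · 36^2 ≡ 37 · 51 ≡ 61 (mod 83).
So s = 61; s⁻¹ ≡ 49 (mod 83).
m = c₂ · s⁻¹ mod 83 = 9 · 49 mod 83 = 26.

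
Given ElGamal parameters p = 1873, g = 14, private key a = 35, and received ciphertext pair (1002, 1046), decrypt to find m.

728

Shared mask s = c₁^a mod p = 1002^35 mod 1873.
1002^1 ≡ 1002 (mod 1873)
1002^2 = (1002^1)^2 ≡ 1002^2 = 1004004 ≡ 76 (mod 1873)
1002^4 = (1002^2)^2 ≡ 76^2 = 5776 ≡ 157 (mod 1873)
1002^8 = (1002^4)^2 ≡ 157^2 = 24649 ≡ 300 (mod 1873)
1002^16 = (1002^8)^2 ≡ 300^2 = 90000 ≡ 96 (mod 1873)
1002^32 = (1002^16)^2 ≡ 96^2 = 9216 ≡ 1724 (mod 1873)
1002^35 = 1002^32 · 1002^2 · 1002^1 ≡ 1724 · 76 · 1002 ≡ 1859 (mod 1873).
So s = 1859; s⁻¹ ≡ 1204 (mod 1873).
m = c₂ · s⁻¹ mod 1873 = 1046 · 1204 mod 1873 = 728.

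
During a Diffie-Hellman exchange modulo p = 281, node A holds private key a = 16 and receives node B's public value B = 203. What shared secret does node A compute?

Shared key K = 203^16 mod 281.
203^1 ≡ 203 (mod 281)
203^2 = (203^1)^2 ≡ 203^2 = 41209 ≡ 183 (mod 281)
203^4 = (203^2)^2 ≡ 183^2 = 33489 ≡ 50 (mod 281)
203^8 = (203^4)^2 ≡ 50^2 = 2500 ≡ 252 (mod 281)
203^16 = (203^8)^2 ≡ 252^2 = 63504 ≡ 279 (mod 281)

279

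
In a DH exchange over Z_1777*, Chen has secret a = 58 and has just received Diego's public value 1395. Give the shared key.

1385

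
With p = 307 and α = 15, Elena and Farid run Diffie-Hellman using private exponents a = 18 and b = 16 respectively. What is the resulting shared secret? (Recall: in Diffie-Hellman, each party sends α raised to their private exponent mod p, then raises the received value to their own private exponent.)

24

Farid sends B = α^b mod p = 15^16 mod 307.
15^1 ≡ 15 (mod 307)
15^2 = (15^1)^2 ≡ 15^2 = 225 ≡ 225 (mod 307)
15^4 = (15^2)^2 ≡ 225^2 = 50625 ≡ 277 (mod 307)
15^8 = (15^4)^2 ≡ 277^2 = 76729 ≡ 286 (mod 307)
15^16 = (15^8)^2 ≡ 286^2 = 81796 ≡ 134 (mod 307)
So B = 134. Elena then computes K = B^a mod p = 134^18 mod 307.
134^1 ≡ 134 (mod 307)
134^2 = (134^1)^2 ≡ 134^2 = 17956 ≡ 150 (mod 307)
134^4 = (134^2)^2 ≡ 150^2 = 22500 ≡ 89 (mod 307)
134^8 = (134^4)^2 ≡ 89^2 = 7921 ≡ 246 (mod 307)
134^16 = (134^8)^2 ≡ 246^2 = 60516 ≡ 37 (mod 307)
134^18 = 134^16 · 134^2 ≡ 37 · 150 ≡ 24 (mod 307).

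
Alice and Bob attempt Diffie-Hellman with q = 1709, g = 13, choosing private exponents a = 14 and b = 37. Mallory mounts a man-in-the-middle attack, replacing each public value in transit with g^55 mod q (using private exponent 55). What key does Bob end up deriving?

Bob receives Mallory's public value M = 13^55 mod 1709 instead of the honest one.
13^1 ≡ 13 (mod 1709)
13^2 = (13^1)^2 ≡ 13^2 = 169 ≡ 169 (mod 1709)
13^4 = (13^2)^2 ≡ 169^2 = 28561 ≡ 1217 (mod 1709)
13^8 = (13^4)^2 ≡ 1217^2 = 1481089 ≡ 1095 (mod 1709)
13^16 = (13^8)^2 ≡ 1095^2 = 1199025 ≡ 1016 (mod 1709)
13^32 = (13^16)^2 ≡ 1016^2 = 1032256 ≡ 20 (mod 1709)
13^55 = 13^32 · 13^16 · 13^4 · 13^2 · 13^1 ≡ 20 · 1016 · 1217 · 169 · 13 ≡ 1649 (mod 1709).
So M = 1649. Bob computes K = M^37 mod 1709.
1649^1 ≡ 1649 (mod 1709)
1649^2 = (1649^1)^2 ≡ 1649^2 = 2719201 ≡ 182 (mod 1709)
1649^4 = (1649^2)^2 ≡ 182^2 = 33124 ≡ 653 (mod 1709)
1649^8 = (1649^4)^2 ≡ 653^2 = 426409 ≡ 868 (mod 1709)
1649^16 = (1649^8)^2 ≡ 868^2 = 753424 ≡ 1464 (mod 1709)
1649^32 = (1649^16)^2 ≡ 1464^2 = 2143296 ≡ 210 (mod 1709)
1649^37 = 1649^32 · 1649^4 · 1649^1 ≡ 210 · 653 · 1649 ≡ 1035 (mod 1709).

1035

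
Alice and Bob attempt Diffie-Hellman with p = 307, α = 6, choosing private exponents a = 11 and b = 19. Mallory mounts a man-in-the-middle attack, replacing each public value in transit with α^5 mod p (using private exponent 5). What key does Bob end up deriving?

275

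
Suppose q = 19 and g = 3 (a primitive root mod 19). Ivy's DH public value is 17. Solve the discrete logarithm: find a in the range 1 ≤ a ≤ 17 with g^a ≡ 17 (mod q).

16

Try successive powers of 3 modulo 19:
3^1 ≡ 3
3^2 ≡ 9
3^3 ≡ 8
3^4 ≡ 5
3^5 ≡ 15
3^6 ≡ 7
3^7 ≡ 2
3^8 ≡ 6
3^9 ≡ 18
3^10 ≡ 16
3^11 ≡ 10
3^12 ≡ 11
3^13 ≡ 14
3^14 ≡ 4
3^15 ≡ 12
3^16 ≡ 17
Found: a = 16.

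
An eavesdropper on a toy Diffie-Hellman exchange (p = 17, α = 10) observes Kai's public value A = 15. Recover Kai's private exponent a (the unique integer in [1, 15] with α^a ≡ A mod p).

2

Try successive powers of 10 modulo 17:
10^1 ≡ 10
10^2 ≡ 15
Found: a = 2.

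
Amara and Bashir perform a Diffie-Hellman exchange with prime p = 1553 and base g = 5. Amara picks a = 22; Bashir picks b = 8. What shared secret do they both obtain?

1456

Bashir sends B = g^b mod p = 5^8 mod 1553.
5^1 ≡ 5 (mod 1553)
5^2 = (5^1)^2 ≡ 5^2 = 25 ≡ 25 (mod 1553)
5^4 = (5^2)^2 ≡ 25^2 = 625 ≡ 625 (mod 1553)
5^8 = (5^4)^2 ≡ 625^2 = 390625 ≡ 822 (mod 1553)
So B = 822. Amara then computes K = B^a mod p = 822^22 mod 1553.
822^1 ≡ 822 (mod 1553)
822^2 = (822^1)^2 ≡ 822^2 = 675684 ≡ 129 (mod 1553)
822^4 = (822^2)^2 ≡ 129^2 = 16641 ≡ 1111 (mod 1553)
822^8 = (822^4)^2 ≡ 1111^2 = 1234321 ≡ 1239 (mod 1553)
822^16 = (822^8)^2 ≡ 1239^2 = 1535121 ≡ 757 (mod 1553)
822^22 = 822^16 · 822^4 · 822^2 ≡ 757 · 1111 · 129 ≡ 1456 (mod 1553).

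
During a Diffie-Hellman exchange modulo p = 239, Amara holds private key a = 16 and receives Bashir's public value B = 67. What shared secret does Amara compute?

132

Shared key K = 67^16 mod 239.
67^1 ≡ 67 (mod 239)
67^2 = (67^1)^2 ≡ 67^2 = 4489 ≡ 187 (mod 239)
67^4 = (67^2)^2 ≡ 187^2 = 34969 ≡ 75 (mod 239)
67^8 = (67^4)^2 ≡ 75^2 = 5625 ≡ 128 (mod 239)
67^16 = (67^8)^2 ≡ 128^2 = 16384 ≡ 132 (mod 239)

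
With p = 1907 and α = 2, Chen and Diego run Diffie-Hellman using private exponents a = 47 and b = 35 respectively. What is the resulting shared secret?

1384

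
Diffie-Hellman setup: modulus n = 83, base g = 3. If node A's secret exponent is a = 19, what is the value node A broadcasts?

Public value = 3^{19} \pmod{83}.
3^1 ≡ 3 (mod 83)
3^2 = (3^1)^2 ≡ 3^2 = 9 ≡ 9 (mod 83)
3^4 = (3^2)^2 ≡ 9^2 = 81 ≡ 81 (mod 83)
3^8 = (3^4)^2 ≡ 81^2 = 6561 ≡ 4 (mod 83)
3^16 = (3^8)^2 ≡ 4^2 = 16 ≡ 16 (mod 83)
3^19 = 3^16 · 3^2 · 3^1 ≡ 16 · 9 · 3 ≡ 17 (mod 83).

17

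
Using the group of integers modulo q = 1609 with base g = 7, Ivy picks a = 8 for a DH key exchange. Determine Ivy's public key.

1363

Public value = 7^8 (mod 1609).
7^1 ≡ 7 (mod 1609)
7^2 = (7^1)^2 ≡ 7^2 = 49 ≡ 49 (mod 1609)
7^4 = (7^2)^2 ≡ 49^2 = 2401 ≡ 792 (mod 1609)
7^8 = (7^4)^2 ≡ 792^2 = 627264 ≡ 1363 (mod 1609)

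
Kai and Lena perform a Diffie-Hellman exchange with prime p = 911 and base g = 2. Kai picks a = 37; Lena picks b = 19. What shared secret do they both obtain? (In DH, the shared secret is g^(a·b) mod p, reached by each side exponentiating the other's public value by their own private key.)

Lena sends B = g^b mod p = 2^19 mod 911.
2^1 ≡ 2 (mod 911)
2^2 = (2^1)^2 ≡ 2^2 = 4 ≡ 4 (mod 911)
2^4 = (2^2)^2 ≡ 4^2 = 16 ≡ 16 (mod 911)
2^8 = (2^4)^2 ≡ 16^2 = 256 ≡ 256 (mod 911)
2^16 = (2^8)^2 ≡ 256^2 = 65536 ≡ 855 (mod 911)
2^19 = 2^16 · 2^2 · 2^1 ≡ 855 · 4 · 2 ≡ 463 (mod 911).
So B = 463. Kai then computes K = B^a mod p = 463^37 mod 911.
463^1 ≡ 463 (mod 911)
463^2 = (463^1)^2 ≡ 463^2 = 214369 ≡ 284 (mod 911)
463^4 = (463^2)^2 ≡ 284^2 = 80656 ≡ 488 (mod 911)
463^8 = (463^4)^2 ≡ 488^2 = 238144 ≡ 373 (mod 911)
463^16 = (463^8)^2 ≡ 373^2 = 139129 ≡ 657 (mod 911)
463^32 = (463^16)^2 ≡ 657^2 = 431649 ≡ 746 (mod 911)
463^37 = 463^32 · 463^4 · 463^1 ≡ 746 · 488 · 463 ≡ 93 (mod 911).

93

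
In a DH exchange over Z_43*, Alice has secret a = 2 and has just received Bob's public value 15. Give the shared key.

10

Shared key K = 15^2 mod 43.
15^1 ≡ 15 (mod 43)
15^2 = (15^1)^2 ≡ 15^2 = 225 ≡ 10 (mod 43)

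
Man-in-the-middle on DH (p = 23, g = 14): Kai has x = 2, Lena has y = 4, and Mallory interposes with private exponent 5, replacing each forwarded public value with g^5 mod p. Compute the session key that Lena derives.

2

Lena receives Mallory's public value M = 14^5 mod 23 instead of the honest one.
14^1 ≡ 14 (mod 23)
14^2 = (14^1)^2 ≡ 14^2 = 196 ≡ 12 (mod 23)
14^4 = (14^2)^2 ≡ 12^2 = 144 ≡ 6 (mod 23)
14^5 = 14^4 · 14^1 ≡ 6 · 14 ≡ 15 (mod 23).
So M = 15. Lena computes K = M^4 mod 23.
15^1 ≡ 15 (mod 23)
15^2 = (15^1)^2 ≡ 15^2 = 225 ≡ 18 (mod 23)
15^4 = (15^2)^2 ≡ 18^2 = 324 ≡ 2 (mod 23)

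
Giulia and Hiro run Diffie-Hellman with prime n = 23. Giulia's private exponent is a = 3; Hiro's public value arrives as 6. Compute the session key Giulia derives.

9

Shared key K = 6^3 mod 23.
6^1 ≡ 6 (mod 23)
6^2 = (6^1)^2 ≡ 6^2 = 36 ≡ 13 (mod 23)
6^3 = 6^2 · 6^1 ≡ 13 · 6 ≡ 9 (mod 23).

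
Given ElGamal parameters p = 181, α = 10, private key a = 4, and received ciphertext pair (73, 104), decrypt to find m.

74

Shared mask s = c₁^a mod p = 73^4 mod 181.
73^1 ≡ 73 (mod 181)
73^2 = (73^1)^2 ≡ 73^2 = 5329 ≡ 80 (mod 181)
73^4 = (73^2)^2 ≡ 80^2 = 6400 ≡ 65 (mod 181)
So s = 65; s⁻¹ ≡ 39 (mod 181).
m = c₂ · s⁻¹ mod 181 = 104 · 39 mod 181 = 74.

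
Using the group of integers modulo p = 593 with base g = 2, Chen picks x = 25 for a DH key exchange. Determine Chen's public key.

Public value = 2^25 (mod 593).
2^1 ≡ 2 (mod 593)
2^2 = (2^1)^2 ≡ 2^2 = 4 ≡ 4 (mod 593)
2^4 = (2^2)^2 ≡ 4^2 = 16 ≡ 16 (mod 593)
2^8 = (2^4)^2 ≡ 16^2 = 256 ≡ 256 (mod 593)
2^16 = (2^8)^2 ≡ 256^2 = 65536 ≡ 306 (mod 593)
2^25 = 2^16 · 2^8 · 2^1 ≡ 306 · 256 · 2 ≡ 120 (mod 593).

120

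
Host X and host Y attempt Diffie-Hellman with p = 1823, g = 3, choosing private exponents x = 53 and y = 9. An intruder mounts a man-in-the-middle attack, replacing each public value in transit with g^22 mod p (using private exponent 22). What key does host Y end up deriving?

1436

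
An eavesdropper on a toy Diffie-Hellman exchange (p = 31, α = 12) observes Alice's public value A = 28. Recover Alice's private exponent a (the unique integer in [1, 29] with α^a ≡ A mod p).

4

Try successive powers of 12 modulo 31:
12^1 ≡ 12
12^2 ≡ 20
12^3 ≡ 23
12^4 ≡ 28
Found: a = 4.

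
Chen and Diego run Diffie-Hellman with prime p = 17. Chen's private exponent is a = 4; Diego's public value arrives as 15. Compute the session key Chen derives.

Shared key K = 15^4 mod 17.
15^1 ≡ 15 (mod 17)
15^2 = (15^1)^2 ≡ 15^2 = 225 ≡ 4 (mod 17)
15^4 = (15^2)^2 ≡ 4^2 = 16 ≡ 16 (mod 17)

16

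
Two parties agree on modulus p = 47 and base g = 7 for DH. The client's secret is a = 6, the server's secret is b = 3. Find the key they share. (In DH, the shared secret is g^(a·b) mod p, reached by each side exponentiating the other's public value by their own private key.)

42

The client sends A = g^a mod p = 7^6 mod 47.
7^1 ≡ 7 (mod 47)
7^2 = (7^1)^2 ≡ 7^2 = 49 ≡ 2 (mod 47)
7^4 = (7^2)^2 ≡ 2^2 = 4 ≡ 4 (mod 47)
7^6 = 7^4 · 7^2 ≡ 4 · 2 ≡ 8 (mod 47).
So A = 8. The server then computes K = A^b mod p = 8^3 mod 47.
8^1 ≡ 8 (mod 47)
8^2 = (8^1)^2 ≡ 8^2 = 64 ≡ 17 (mod 47)
8^3 = 8^2 · 8^1 ≡ 17 · 8 ≡ 42 (mod 47).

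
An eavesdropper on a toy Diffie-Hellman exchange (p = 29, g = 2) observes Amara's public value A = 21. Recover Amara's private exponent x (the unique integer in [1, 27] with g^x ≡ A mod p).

17

Try successive powers of 2 modulo 29:
2^1 ≡ 2
2^2 ≡ 4
2^3 ≡ 8
2^4 ≡ 16
2^5 ≡ 3
2^6 ≡ 6
2^7 ≡ 12
2^8 ≡ 24
2^9 ≡ 19
2^10 ≡ 9
2^11 ≡ 18
2^12 ≡ 7
2^13 ≡ 14
2^14 ≡ 28
2^15 ≡ 27
2^16 ≡ 25
2^17 ≡ 21
Found: x = 17.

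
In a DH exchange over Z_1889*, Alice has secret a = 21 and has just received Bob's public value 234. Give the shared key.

451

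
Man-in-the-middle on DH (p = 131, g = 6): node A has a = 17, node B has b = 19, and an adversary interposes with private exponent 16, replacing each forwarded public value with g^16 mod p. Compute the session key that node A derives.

Node A receives an adversary's public value M = 6^16 mod 131 instead of the honest one.
6^1 ≡ 6 (mod 131)
6^2 = (6^1)^2 ≡ 6^2 = 36 ≡ 36 (mod 131)
6^4 = (6^2)^2 ≡ 36^2 = 1296 ≡ 117 (mod 131)
6^8 = (6^4)^2 ≡ 117^2 = 13689 ≡ 65 (mod 131)
6^16 = (6^8)^2 ≡ 65^2 = 4225 ≡ 33 (mod 131)
So M = 33. Node A computes K = M^17 mod 131.
33^1 ≡ 33 (mod 131)
33^2 = (33^1)^2 ≡ 33^2 = 1089 ≡ 41 (mod 131)
33^4 = (33^2)^2 ≡ 41^2 = 1681 ≡ 109 (mod 131)
33^8 = (33^4)^2 ≡ 109^2 = 11881 ≡ 91 (mod 131)
33^16 = (33^8)^2 ≡ 91^2 = 8281 ≡ 28 (mod 131)
33^17 = 33^16 · 33^1 ≡ 28 · 33 ≡ 7 (mod 131).

7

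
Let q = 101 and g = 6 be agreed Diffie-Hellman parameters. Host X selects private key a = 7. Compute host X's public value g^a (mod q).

65

Public value = 6^7 (mod 101).
6^1 ≡ 6 (mod 101)
6^2 = (6^1)^2 ≡ 6^2 = 36 ≡ 36 (mod 101)
6^4 = (6^2)^2 ≡ 36^2 = 1296 ≡ 84 (mod 101)
6^7 = 6^4 · 6^2 · 6^1 ≡ 84 · 36 · 6 ≡ 65 (mod 101).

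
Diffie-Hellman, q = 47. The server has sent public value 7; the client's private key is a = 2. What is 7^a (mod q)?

2

Shared key K = 7^2 mod 47.
7^1 ≡ 7 (mod 47)
7^2 = (7^1)^2 ≡ 7^2 = 49 ≡ 2 (mod 47)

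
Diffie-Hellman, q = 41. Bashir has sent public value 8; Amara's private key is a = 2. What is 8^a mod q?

Shared key K = 8^2 mod 41.
8^1 ≡ 8 (mod 41)
8^2 = (8^1)^2 ≡ 8^2 = 64 ≡ 23 (mod 41)

23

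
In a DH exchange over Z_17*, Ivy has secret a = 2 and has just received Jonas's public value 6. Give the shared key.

Shared key K = 6^2 mod 17.
6^1 ≡ 6 (mod 17)
6^2 = (6^1)^2 ≡ 6^2 = 36 ≡ 2 (mod 17)

2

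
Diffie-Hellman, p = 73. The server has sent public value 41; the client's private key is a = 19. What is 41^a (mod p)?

41

Shared key K = 41^19 mod 73.
41^1 ≡ 41 (mod 73)
41^2 = (41^1)^2 ≡ 41^2 = 1681 ≡ 2 (mod 73)
41^4 = (41^2)^2 ≡ 2^2 = 4 ≡ 4 (mod 73)
41^8 = (41^4)^2 ≡ 4^2 = 16 ≡ 16 (mod 73)
41^16 = (41^8)^2 ≡ 16^2 = 256 ≡ 37 (mod 73)
41^19 = 41^16 · 41^2 · 41^1 ≡ 37 · 2 · 41 ≡ 41 (mod 73).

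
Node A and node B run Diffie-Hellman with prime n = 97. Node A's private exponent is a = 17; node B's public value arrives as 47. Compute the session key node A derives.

47

Shared key K = 47^17 mod 97.
47^1 ≡ 47 (mod 97)
47^2 = (47^1)^2 ≡ 47^2 = 2209 ≡ 75 (mod 97)
47^4 = (47^2)^2 ≡ 75^2 = 5625 ≡ 96 (mod 97)
47^8 = (47^4)^2 ≡ 96^2 = 9216 ≡ 1 (mod 97)
47^16 = (47^8)^2 ≡ 1^2 = 1 ≡ 1 (mod 97)
47^17 = 47^16 · 47^1 ≡ 1 · 47 ≡ 47 (mod 97).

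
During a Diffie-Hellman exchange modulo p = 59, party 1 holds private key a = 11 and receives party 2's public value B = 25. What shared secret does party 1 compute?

Shared key K = 25^11 mod 59.
25^1 ≡ 25 (mod 59)
25^2 = (25^1)^2 ≡ 25^2 = 625 ≡ 35 (mod 59)
25^4 = (25^2)^2 ≡ 35^2 = 1225 ≡ 45 (mod 59)
25^8 = (25^4)^2 ≡ 45^2 = 2025 ≡ 19 (mod 59)
25^11 = 25^8 · 25^2 · 25^1 ≡ 19 · 35 · 25 ≡ 46 (mod 59).

46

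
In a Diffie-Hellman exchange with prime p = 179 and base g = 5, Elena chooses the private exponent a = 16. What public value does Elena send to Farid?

61

Public value = 5^16 mod 179.
5^1 ≡ 5 (mod 179)
5^2 = (5^1)^2 ≡ 5^2 = 25 ≡ 25 (mod 179)
5^4 = (5^2)^2 ≡ 25^2 = 625 ≡ 88 (mod 179)
5^8 = (5^4)^2 ≡ 88^2 = 7744 ≡ 47 (mod 179)
5^16 = (5^8)^2 ≡ 47^2 = 2209 ≡ 61 (mod 179)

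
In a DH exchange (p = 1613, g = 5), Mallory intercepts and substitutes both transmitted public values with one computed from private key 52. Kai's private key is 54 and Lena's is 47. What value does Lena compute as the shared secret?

1277

Lena receives Mallory's public value M = 5^52 mod 1613 instead of the honest one.
5^1 ≡ 5 (mod 1613)
5^2 = (5^1)^2 ≡ 5^2 = 25 ≡ 25 (mod 1613)
5^4 = (5^2)^2 ≡ 25^2 = 625 ≡ 625 (mod 1613)
5^8 = (5^4)^2 ≡ 625^2 = 390625 ≡ 279 (mod 1613)
5^16 = (5^8)^2 ≡ 279^2 = 77841 ≡ 417 (mod 1613)
5^32 = (5^16)^2 ≡ 417^2 = 173889 ≡ 1298 (mod 1613)
5^52 = 5^32 · 5^16 · 5^4 ≡ 1298 · 417 · 625 ≡ 1599 (mod 1613).
So M = 1599. Lena computes K = M^47 mod 1613.
1599^1 ≡ 1599 (mod 1613)
1599^2 = (1599^1)^2 ≡ 1599^2 = 2556801 ≡ 196 (mod 1613)
1599^4 = (1599^2)^2 ≡ 196^2 = 38416 ≡ 1317 (mod 1613)
1599^8 = (1599^4)^2 ≡ 1317^2 = 1734489 ≡ 514 (mod 1613)
1599^16 = (1599^8)^2 ≡ 514^2 = 264196 ≡ 1277 (mod 1613)
1599^32 = (1599^16)^2 ≡ 1277^2 = 1630729 ≡ 1599 (mod 1613)
1599^47 = 1599^32 · 1599^8 · 1599^4 · 1599^2 · 1599^1 ≡ 1599 · 514 · 1317 · 196 · 1599 ≡ 1277 (mod 1613).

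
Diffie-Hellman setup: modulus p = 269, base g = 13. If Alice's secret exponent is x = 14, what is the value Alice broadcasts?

Public value = 13^14 mod 269.
13^1 ≡ 13 (mod 269)
13^2 = (13^1)^2 ≡ 13^2 = 169 ≡ 169 (mod 269)
13^4 = (13^2)^2 ≡ 169^2 = 28561 ≡ 47 (mod 269)
13^8 = (13^4)^2 ≡ 47^2 = 2209 ≡ 57 (mod 269)
13^14 = 13^8 · 13^4 · 13^2 ≡ 57 · 47 · 169 ≡ 24 (mod 269).

24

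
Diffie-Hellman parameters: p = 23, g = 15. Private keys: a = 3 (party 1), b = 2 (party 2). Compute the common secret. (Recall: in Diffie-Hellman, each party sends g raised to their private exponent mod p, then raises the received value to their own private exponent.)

13

Party 1 sends A = g^a mod p = 15^3 mod 23.
15^1 ≡ 15 (mod 23)
15^2 = (15^1)^2 ≡ 15^2 = 225 ≡ 18 (mod 23)
15^3 = 15^2 · 15^1 ≡ 18 · 15 ≡ 17 (mod 23).
So A = 17. Party 2 then computes K = A^b mod p = 17^2 mod 23.
17^1 ≡ 17 (mod 23)
17^2 = (17^1)^2 ≡ 17^2 = 289 ≡ 13 (mod 23)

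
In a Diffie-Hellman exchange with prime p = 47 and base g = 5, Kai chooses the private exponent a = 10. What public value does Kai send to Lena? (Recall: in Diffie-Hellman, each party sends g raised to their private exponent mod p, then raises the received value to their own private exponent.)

12

Public value = 5^10 mod 47.
5^1 ≡ 5 (mod 47)
5^2 = (5^1)^2 ≡ 5^2 = 25 ≡ 25 (mod 47)
5^4 = (5^2)^2 ≡ 25^2 = 625 ≡ 14 (mod 47)
5^8 = (5^4)^2 ≡ 14^2 = 196 ≡ 8 (mod 47)
5^10 = 5^8 · 5^2 ≡ 8 · 25 ≡ 12 (mod 47).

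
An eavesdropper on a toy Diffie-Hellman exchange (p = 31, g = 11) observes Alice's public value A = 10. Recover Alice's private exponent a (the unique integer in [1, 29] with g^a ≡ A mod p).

28

Try successive powers of 11 modulo 31:
11^1 ≡ 11
11^2 ≡ 28
11^3 ≡ 29
11^4 ≡ 9
11^5 ≡ 6
11^6 ≡ 4
11^7 ≡ 13
11^8 ≡ 19
11^9 ≡ 23
11^10 ≡ 5
11^11 ≡ 24
11^12 ≡ 16
11^13 ≡ 21
11^14 ≡ 14
11^15 ≡ 30
11^16 ≡ 20
11^17 ≡ 3
11^18 ≡ 2
11^19 ≡ 22
11^20 ≡ 25
11^21 ≡ 27
11^22 ≡ 18
11^23 ≡ 12
11^24 ≡ 8
11^25 ≡ 26
11^26 ≡ 7
11^27 ≡ 15
11^28 ≡ 10
Found: a = 28.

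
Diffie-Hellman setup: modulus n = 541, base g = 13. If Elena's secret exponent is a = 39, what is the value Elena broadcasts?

Public value = 13^39 (mod 541).
13^1 ≡ 13 (mod 541)
13^2 = (13^1)^2 ≡ 13^2 = 169 ≡ 169 (mod 541)
13^4 = (13^2)^2 ≡ 169^2 = 28561 ≡ 429 (mod 541)
13^8 = (13^4)^2 ≡ 429^2 = 184041 ≡ 101 (mod 541)
13^16 = (13^8)^2 ≡ 101^2 = 10201 ≡ 463 (mod 541)
13^32 = (13^16)^2 ≡ 463^2 = 214369 ≡ 133 (mod 541)
13^39 = 13^32 · 13^4 · 13^2 · 13^1 ≡ 133 · 429 · 169 · 13 ≡ 201 (mod 541).

201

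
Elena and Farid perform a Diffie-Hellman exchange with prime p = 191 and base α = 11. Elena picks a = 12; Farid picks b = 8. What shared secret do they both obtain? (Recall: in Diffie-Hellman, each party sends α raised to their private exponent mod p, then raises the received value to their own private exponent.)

180

Elena sends A = α^a mod p = 11^12 mod 191.
11^1 ≡ 11 (mod 191)
11^2 = (11^1)^2 ≡ 11^2 = 121 ≡ 121 (mod 191)
11^4 = (11^2)^2 ≡ 121^2 = 14641 ≡ 125 (mod 191)
11^8 = (11^4)^2 ≡ 125^2 = 15625 ≡ 154 (mod 191)
11^12 = 11^8 · 11^4 ≡ 154 · 125 ≡ 150 (mod 191).
So A = 150. Farid then computes K = A^b mod p = 150^8 mod 191.
150^1 ≡ 150 (mod 191)
150^2 = (150^1)^2 ≡ 150^2 = 22500 ≡ 153 (mod 191)
150^4 = (150^2)^2 ≡ 153^2 = 23409 ≡ 107 (mod 191)
150^8 = (150^4)^2 ≡ 107^2 = 11449 ≡ 180 (mod 191)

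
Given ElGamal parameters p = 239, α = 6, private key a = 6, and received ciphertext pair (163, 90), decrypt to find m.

81

Shared mask s = c₁^a mod p = 163^6 mod 239.
163^1 ≡ 163 (mod 239)
163^2 = (163^1)^2 ≡ 163^2 = 26569 ≡ 40 (mod 239)
163^4 = (163^2)^2 ≡ 40^2 = 1600 ≡ 166 (mod 239)
163^6 = 163^4 · 163^2 ≡ 166 · 40 ≡ 187 (mod 239).
So s = 187; s⁻¹ ≡ 216 (mod 239).
m = c₂ · s⁻¹ mod 239 = 90 · 216 mod 239 = 81.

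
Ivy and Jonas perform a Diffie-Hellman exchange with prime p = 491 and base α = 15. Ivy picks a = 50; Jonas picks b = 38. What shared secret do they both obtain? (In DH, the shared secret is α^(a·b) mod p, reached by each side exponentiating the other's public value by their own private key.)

80

Ivy sends A = α^a mod p = 15^50 mod 491.
15^1 ≡ 15 (mod 491)
15^2 = (15^1)^2 ≡ 15^2 = 225 ≡ 225 (mod 491)
15^4 = (15^2)^2 ≡ 225^2 = 50625 ≡ 52 (mod 491)
15^8 = (15^4)^2 ≡ 52^2 = 2704 ≡ 249 (mod 491)
15^16 = (15^8)^2 ≡ 249^2 = 62001 ≡ 135 (mod 491)
15^32 = (15^16)^2 ≡ 135^2 = 18225 ≡ 58 (mod 491)
15^50 = 15^32 · 15^16 · 15^2 ≡ 58 · 135 · 225 ≡ 42 (mod 491).
So A = 42. Jonas then computes K = A^b mod p = 42^38 mod 491.
42^1 ≡ 42 (mod 491)
42^2 = (42^1)^2 ≡ 42^2 = 1764 ≡ 291 (mod 491)
42^4 = (42^2)^2 ≡ 291^2 = 84681 ≡ 229 (mod 491)
42^8 = (42^4)^2 ≡ 229^2 = 52441 ≡ 395 (mod 491)
42^16 = (42^8)^2 ≡ 395^2 = 156025 ≡ 378 (mod 491)
42^32 = (42^16)^2 ≡ 378^2 = 142884 ≡ 3 (mod 491)
42^38 = 42^32 · 42^4 · 42^2 ≡ 3 · 229 · 291 ≡ 80 (mod 491).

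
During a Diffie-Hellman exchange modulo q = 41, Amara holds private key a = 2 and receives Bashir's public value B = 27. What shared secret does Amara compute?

Shared key K = 27^2 mod 41.
27^1 ≡ 27 (mod 41)
27^2 = (27^1)^2 ≡ 27^2 = 729 ≡ 32 (mod 41)

32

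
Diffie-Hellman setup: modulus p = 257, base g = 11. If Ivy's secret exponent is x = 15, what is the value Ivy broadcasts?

Public value = 11^15 mod 257.
11^1 ≡ 11 (mod 257)
11^2 = (11^1)^2 ≡ 11^2 = 121 ≡ 121 (mod 257)
11^4 = (11^2)^2 ≡ 121^2 = 14641 ≡ 249 (mod 257)
11^8 = (11^4)^2 ≡ 249^2 = 62001 ≡ 64 (mod 257)
11^15 = 11^8 · 11^4 · 11^2 · 11^1 ≡ 64 · 249 · 121 · 11 ≡ 92 (mod 257).

92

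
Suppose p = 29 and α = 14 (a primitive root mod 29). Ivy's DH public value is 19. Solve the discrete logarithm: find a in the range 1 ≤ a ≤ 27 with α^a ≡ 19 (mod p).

5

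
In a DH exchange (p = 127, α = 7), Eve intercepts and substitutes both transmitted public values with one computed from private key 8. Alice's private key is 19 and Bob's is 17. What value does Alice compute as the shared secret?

72

Alice receives Eve's public value M = 7^8 mod 127 instead of the honest one.
7^1 ≡ 7 (mod 127)
7^2 = (7^1)^2 ≡ 7^2 = 49 ≡ 49 (mod 127)
7^4 = (7^2)^2 ≡ 49^2 = 2401 ≡ 115 (mod 127)
7^8 = (7^4)^2 ≡ 115^2 = 13225 ≡ 17 (mod 127)
So M = 17. Alice computes K = M^19 mod 127.
17^1 ≡ 17 (mod 127)
17^2 = (17^1)^2 ≡ 17^2 = 289 ≡ 35 (mod 127)
17^4 = (17^2)^2 ≡ 35^2 = 1225 ≡ 82 (mod 127)
17^8 = (17^4)^2 ≡ 82^2 = 6724 ≡ 120 (mod 127)
17^16 = (17^8)^2 ≡ 120^2 = 14400 ≡ 49 (mod 127)
17^19 = 17^16 · 17^2 · 17^1 ≡ 49 · 35 · 17 ≡ 72 (mod 127).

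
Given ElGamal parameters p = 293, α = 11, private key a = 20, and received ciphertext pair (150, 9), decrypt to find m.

96

Shared mask s = c₁^a mod p = 150^20 mod 293.
150^1 ≡ 150 (mod 293)
150^2 = (150^1)^2 ≡ 150^2 = 22500 ≡ 232 (mod 293)
150^4 = (150^2)^2 ≡ 232^2 = 53824 ≡ 205 (mod 293)
150^8 = (150^4)^2 ≡ 205^2 = 42025 ≡ 126 (mod 293)
150^16 = (150^8)^2 ≡ 126^2 = 15876 ≡ 54 (mod 293)
150^20 = 150^16 · 150^4 ≡ 54 · 205 ≡ 229 (mod 293).
So s = 229; s⁻¹ ≡ 206 (mod 293).
m = c₂ · s⁻¹ mod 293 = 9 · 206 mod 293 = 96.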